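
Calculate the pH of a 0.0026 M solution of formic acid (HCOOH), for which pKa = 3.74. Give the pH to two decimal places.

HCOOH ⇌ HCOO- + H+
Ka = 10^(−3.74) = 1.82 × 10^-4
Ka = [H+]²/(0.0026 − [H+]) = 1.82 × 10^-4
Here C₀/Ka ≈ 14.3, so the small-[H+] approximation fails. Use the quadratic:
[H+] = [−0.000182 + √(0.000182² + 1.89e-06)]/2 = 6.03 × 10^-4 M
pH = −log[H+] = −log(6.03 × 10^-4) = 3.22

pH = 3.22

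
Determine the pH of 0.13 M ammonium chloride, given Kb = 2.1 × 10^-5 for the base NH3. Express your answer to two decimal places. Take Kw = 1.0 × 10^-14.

pH = 5.10

NH4+ is the conjugate acid of the weak base NH3.
Ka = Kw/Kb = 1.0×10^-14 / 2.1 × 10^-5 = 4.76 × 10^-10
Let x = [H+] at equilibrium. Ka = x²/(0.13 − x).
Neglecting x in the denominator: x = √(4.76 × 10^-10 × 0.13) = 7.87 × 10^-6 M
(x/C₀ = 0.0061% < 5%, so the approximation holds.)
pH = −log(7.87 × 10^-6) = 5.10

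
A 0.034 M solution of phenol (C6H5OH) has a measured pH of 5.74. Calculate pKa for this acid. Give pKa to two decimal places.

[H+] = 10^(-5.74) = 1.82 × 10^-6 M
At equilibrium [HA] = 0.034 − 1.82 × 10^-6 = 3.40 × 10^-2 M
Ka = [H+][A-]/[HA] = (1.82 × 10^-6)² / 3.40 × 10^-2 = 9.74 × 10^-11
pKa = -log(9.74 × 10^-11) = 10.01

pKa = 10.01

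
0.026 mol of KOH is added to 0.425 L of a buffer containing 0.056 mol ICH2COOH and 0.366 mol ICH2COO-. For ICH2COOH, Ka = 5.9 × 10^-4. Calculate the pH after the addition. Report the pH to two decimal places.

After neutralization: n(ICH2COOH) = 0.03 mol, n(ICH2COO-) = 0.392 mol.
pKa = −log(5.9 × 10^-4) = 3.229
pH = pKa + log(n_ICH2COO-/n_ICH2COOH) = 3.229 + log(0.392/0.03) = 3.229 + (+1.116)

pH = 4.35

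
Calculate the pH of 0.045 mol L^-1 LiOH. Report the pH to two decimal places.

LiOH is a strong base; [OH-] = 0.045 M.
pOH = -log(0.045) = 1.35
pH = 14.00 - 1.35 = 12.65

pH = 12.65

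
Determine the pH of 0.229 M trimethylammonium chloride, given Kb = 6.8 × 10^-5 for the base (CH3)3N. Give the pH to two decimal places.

(CH3)3NH+ is the conjugate acid of the weak base (CH3)3N.
Ka = Kw/Kb = 1.0×10^-14 / 6.8 × 10^-5 = 1.47 × 10^-10
Ka = x²/(0.229 − x) = 1.47 × 10^-10
Since Ka ≪ C₀, x ≈ √(Ka·C₀) = 5.80 × 10^-6 M.
pH = −log[H+] = −log(5.80 × 10^-6) = 5.24

pH = 5.24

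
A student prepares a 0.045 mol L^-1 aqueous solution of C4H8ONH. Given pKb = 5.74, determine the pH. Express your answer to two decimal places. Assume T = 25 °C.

pH = 10.46

C4H8ONH + H2O ⇌ C4H8ONH2+ + OH-
Kb = 10^(−5.74) = 1.82 × 10^-6
Kb = [OH-]²/(0.045 − [OH-]) = 1.82 × 10^-6
Assume [OH-] ≪ 0.045: [OH-] ≈ √(1.82 × 10^-6 × 0.045) = 2.86 × 10^-4 M
pOH = −log(2.86 × 10^-4) = 3.54; pH = 14.00 − 3.54 = 10.46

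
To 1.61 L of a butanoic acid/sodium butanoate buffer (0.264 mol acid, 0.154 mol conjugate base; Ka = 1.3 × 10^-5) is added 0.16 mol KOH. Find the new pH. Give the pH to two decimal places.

pH = 5.37

OH- converts CH3(CH2)2COOH to CH3(CH2)2COO-: CH3(CH2)2COOH → 0.104 mol, CH3(CH2)2COO- → 0.314 mol.
pKa = −log(1.3 × 10^-5) = 4.886
pH = pKa + log([A⁻]/[HA]) = 4.886 + log(0.314/0.104) = 4.886 +0.480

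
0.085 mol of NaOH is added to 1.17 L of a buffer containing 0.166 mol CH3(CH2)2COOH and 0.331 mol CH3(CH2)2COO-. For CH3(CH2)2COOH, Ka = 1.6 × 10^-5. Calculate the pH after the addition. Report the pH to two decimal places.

pH = 5.51

After neutralization: n(CH3(CH2)2COOH) = 0.081 mol, n(CH3(CH2)2COO-) = 0.416 mol.
pKa = −log(1.6 × 10^-5) = 4.796
Henderson–Hasselbalch with mole ratio 0.416/0.081: pH = 4.796 + (+0.711)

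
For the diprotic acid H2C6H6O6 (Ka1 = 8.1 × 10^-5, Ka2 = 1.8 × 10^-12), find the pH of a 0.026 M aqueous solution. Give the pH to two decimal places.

pH = 2.85

Ka1 ≫ Ka2, so treat the first dissociation as the only significant source of H+.
Ka1 = x²/(0.026 − x) = 8.1 × 10^-5
Solving the quadratic: x = (−Ka1 + √(Ka1² + 4·Ka1·C₀))/2 = 1.41 × 10^-3 M
pH = −log(1.41 × 10^-3) = 2.85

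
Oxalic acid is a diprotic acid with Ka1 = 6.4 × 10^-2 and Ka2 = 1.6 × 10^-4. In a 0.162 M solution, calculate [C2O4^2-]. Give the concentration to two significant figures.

1.6 × 10^-4 M

First ionization gives [H+] ≈ [HC2O4-] = 7.47 × 10^-2 M.
Second step: Ka2 = [H+][C2O4^2-]/[HC2O4-] ≈ [C2O4^2-] (since [H+] ≈ [HC2O4-]).
So [C2O4^2-] ≈ Ka2.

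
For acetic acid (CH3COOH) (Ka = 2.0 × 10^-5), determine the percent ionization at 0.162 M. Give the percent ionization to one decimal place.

CH3COOH ⇌ CH3COO- + H+; let x = [H+] at equilibrium.
x ≈ √(Ka·C₀) = √(2.0 × 10^-5 × 0.162) = 1.80 × 10^-3 M
Fraction ionized = 1.80 × 10^-3 / 0.162 = 0.0111 → 1.1%

1.1%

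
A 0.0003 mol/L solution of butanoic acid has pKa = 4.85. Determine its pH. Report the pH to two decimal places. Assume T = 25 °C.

CH3(CH2)2COOH ⇌ CH3(CH2)2COO- + H+
Ka = 10^(−4.85) = 1.41 × 10^-5
Ka = [H+]²/(0.0003 − [H+]) = 1.41 × 10^-5
[H+] is not negligible relative to C₀; solve [H+]² + 1.41e-05·[H+] − 4.23e-09 = 0.
[H+] = [−1.41e-05 + √(1.41e-05² + 1.69e-08)]/2 = 5.84 × 10^-5 M
pH = −log(5.84 × 10^-5) = 4.23

pH = 4.23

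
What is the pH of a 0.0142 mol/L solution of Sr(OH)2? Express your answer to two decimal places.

Sr(OH)2 is a strong base (each formula unit releases 2 OH-); [OH-] = 0.0284 M.
pOH = -log(0.0284) = 1.55
pH = 14.00 - 1.55 = 12.45

pH = 12.45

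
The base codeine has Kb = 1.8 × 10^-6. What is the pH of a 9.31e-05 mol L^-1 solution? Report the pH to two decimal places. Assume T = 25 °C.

C18H21NO3 + H2O ⇌ C18H22NO3+ + OH-
Kb = [OH-]²/(9.31e-05 − [OH-]) = 1.8 × 10^-6
[OH-] is not negligible relative to C₀; solve [OH-]² + 1.8e-06·[OH-] − 1.68e-10 = 0.
[OH-] = (−Kb + √(Kb² + 4·Kb·C₀))/2 = 1.21 × 10^-5 M
pOH = −log(1.21 × 10^-5) = 4.92; pH = 14.00 − 4.92 = 9.08

pH = 9.08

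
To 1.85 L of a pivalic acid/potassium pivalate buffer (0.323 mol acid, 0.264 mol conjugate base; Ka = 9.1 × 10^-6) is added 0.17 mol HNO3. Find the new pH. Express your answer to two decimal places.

pH = 4.32

Added H+ converts (CH3)3CCOO- to (CH3)3CCOOH: (CH3)3CCOOH → 0.493 mol, (CH3)3CCOO- → 0.094 mol.
pKa = −log(9.1 × 10^-6) = 5.041
pH = pKa + log(n_(CH3)3CCOO-/n_(CH3)3CCOOH) = 5.041 + log(0.094/0.493) = 5.041 + (-0.720)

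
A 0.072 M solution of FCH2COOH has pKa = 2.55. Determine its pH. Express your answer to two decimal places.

FCH2COOH ⇌ FCH2COO- + H+
Ka = 10^(−2.55) = 2.82 × 10^-3
From the ICE table, Ka = x²/(0.072 − x) = 2.82 × 10^-3.
x is not negligible relative to C₀; solve x² + 0.00282·x − 0.000203 = 0.
x = (−Ka + √(Ka² + 4·Ka·C₀))/2 = 1.29 × 10^-2 M
pH = −log[H+] = −log(1.29 × 10^-2) = 1.89

pH = 1.89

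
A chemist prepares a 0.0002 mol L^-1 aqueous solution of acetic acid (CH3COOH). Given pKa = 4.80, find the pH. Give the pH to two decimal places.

pH = 4.31

CH3COOH ⇌ CH3COO- + H+
Ka = 10^(−4.80) = 1.58 × 10^-5
Ka = x²/(0.0002 − x) = 1.58 × 10^-5
The 5% rule fails; solving x² + Ka·x − Ka·C₀ = 0 exactly:
x = (−Ka + √(Ka² + 4·Ka·C₀))/2 = 4.89 × 10^-5 M
pH = −log[H+] = −log(4.89 × 10^-5) = 4.31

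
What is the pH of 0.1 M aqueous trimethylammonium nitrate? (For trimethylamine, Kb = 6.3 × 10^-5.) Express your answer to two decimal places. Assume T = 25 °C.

pH = 5.40

(CH3)3NH+ is the conjugate acid of the weak base (CH3)3N.
Ka = Kw/Kb = 1.0×10^-14 / 6.3 × 10^-5 = 1.59 × 10^-10
Ka = x²/(0.1 − x) = 1.59 × 10^-10
Assume x ≪ 0.1: x ≈ √(1.59 × 10^-10 × 0.1) = 3.99 × 10^-6 M
pH = −log(3.99 × 10^-6) = 5.40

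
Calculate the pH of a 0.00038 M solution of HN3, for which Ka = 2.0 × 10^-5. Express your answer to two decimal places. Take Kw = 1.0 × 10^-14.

pH = 4.11

HN3 ⇌ N3- + H+
From the ICE table, Ka = x²/(0.00038 − x) = 2.0 × 10^-5.
x is not negligible relative to C₀; solve x² + 2e-05·x − 7.6e-09 = 0.
x = (−Ka + √(Ka² + 4·Ka·C₀))/2 = 7.77 × 10^-5 M
pH = −log(7.77 × 10^-5) = 4.11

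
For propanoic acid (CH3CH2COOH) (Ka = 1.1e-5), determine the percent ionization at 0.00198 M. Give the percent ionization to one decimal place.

7.2%

CH3CH2COOH ⇌ CH3CH2COO- + H+; let x = [H+] at equilibrium.
Solve x² + 1.1e-05x − 2.18e-08 = 0 → x = 1.42 × 10^-4 M
% ionization = x/C₀ × 100% = 1.42 × 10^-4/0.00198 × 100% = 7.2%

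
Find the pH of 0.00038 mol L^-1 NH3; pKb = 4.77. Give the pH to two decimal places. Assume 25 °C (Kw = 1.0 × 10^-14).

NH3 + H2O ⇌ NH4+ + OH-
Kb = 10^(−4.77) = 1.70 × 10^-5
From the ICE table, Kb = [OH-]²/(0.00038 − [OH-]) = 1.70 × 10^-5.
The 5% rule fails; solving [OH-]² + Kb·[OH-] − Kb·C₀ = 0 exactly:
[OH-] = [−1.7e-05 + √(1.7e-05² + 2.58e-08)]/2 = 7.23 × 10^-5 M
pOH = 4.14, so pH = 14.00 − pOH = 9.86

pH = 9.86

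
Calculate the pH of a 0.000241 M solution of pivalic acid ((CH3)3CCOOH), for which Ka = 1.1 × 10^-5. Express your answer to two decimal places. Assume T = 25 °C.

(CH3)3CCOOH ⇌ (CH3)3CCOO- + H+
Ka = x²/(0.000241 − x) = 1.1 × 10^-5
Here C₀/Ka ≈ 21.9, so the small-x approximation fails. Use the quadratic:
x = (−Ka + √(Ka² + 4·Ka·C₀))/2 = 4.63 × 10^-5 M
pH = −log(4.63 × 10^-5) = 4.33

pH = 4.33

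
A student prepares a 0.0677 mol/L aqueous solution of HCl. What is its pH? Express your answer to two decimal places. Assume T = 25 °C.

pH = 1.17

HCl is a strong acid and dissociates completely, so [H+] = 0.0677 M.
pH = -log(0.0677) = 1.17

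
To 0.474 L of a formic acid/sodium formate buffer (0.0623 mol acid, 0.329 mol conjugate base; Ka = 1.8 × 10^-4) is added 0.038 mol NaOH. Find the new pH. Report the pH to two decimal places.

After neutralization: n(HCOOH) = 0.0243 mol, n(HCOO-) = 0.367 mol.
pKa = −log(1.8 × 10^-4) = 3.745
pH = pKa + log(n_HCOO-/n_HCOOH) = 3.745 + log(0.367/0.0243) = 3.745 + (+1.179)

pH = 4.92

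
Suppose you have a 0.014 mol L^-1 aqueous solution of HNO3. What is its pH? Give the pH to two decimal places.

pH = 1.85

HNO3 is a strong acid and dissociates completely, so [H+] = 0.014 M.
pH = -log(0.014) = 1.85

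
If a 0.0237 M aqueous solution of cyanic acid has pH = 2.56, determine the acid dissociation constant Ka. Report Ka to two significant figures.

Ka = 3.6 × 10^-4

[H+] = 10^(-2.56) = 2.75 × 10^-3 M
At equilibrium [HA] = 0.0237 − 2.75 × 10^-3 = 2.09 × 10^-2 M
Ka = [H+][A-]/[HA] = (2.75 × 10^-3)² / 2.09 × 10^-2 = 3.6 × 10^-4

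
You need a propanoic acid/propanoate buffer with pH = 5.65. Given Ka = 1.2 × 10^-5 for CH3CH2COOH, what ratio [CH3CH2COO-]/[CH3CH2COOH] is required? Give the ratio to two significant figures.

pKa = -log(1.2 × 10^-5) = 4.921
pH = pKa + log(r) ⇒ log(r) = 5.65 − 4.921 = +0.729
r = [CH3CH2COO-]/[CH3CH2COOH] = 10^(+0.729) = 5.36

ratio = 5.4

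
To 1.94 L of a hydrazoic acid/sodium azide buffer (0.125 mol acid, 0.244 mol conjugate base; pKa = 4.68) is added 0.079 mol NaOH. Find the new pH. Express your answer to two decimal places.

pH = 5.53

After neutralization: n(HN3) = 0.046 mol, n(N3-) = 0.323 mol.
pH = pKa + log([A⁻]/[HA]) = 4.68 + log(0.323/0.046) = 4.68 +0.846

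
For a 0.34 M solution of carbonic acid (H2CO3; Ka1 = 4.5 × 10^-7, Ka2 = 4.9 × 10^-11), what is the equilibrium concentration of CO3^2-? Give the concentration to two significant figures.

First ionization gives [H+] ≈ [HCO3-] = 3.91 × 10^-4 M.
Second step: Ka2 = [H+][CO3^2-]/[HCO3-] ≈ [CO3^2-] (since [H+] ≈ [HCO3-]).
So [CO3^2-] ≈ Ka2.

4.9 × 10^-11 M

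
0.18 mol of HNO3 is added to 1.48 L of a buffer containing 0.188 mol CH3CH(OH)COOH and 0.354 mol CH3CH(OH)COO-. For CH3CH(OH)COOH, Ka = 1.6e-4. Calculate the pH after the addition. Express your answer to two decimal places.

Added H+ converts CH3CH(OH)COO- to CH3CH(OH)COOH: CH3CH(OH)COOH → 0.368 mol, CH3CH(OH)COO- → 0.174 mol.
pKa = −log(1.6 × 10^-4) = 3.796
Henderson–Hasselbalch with mole ratio 0.174/0.368: pH = 3.796 + (-0.325)

pH = 3.47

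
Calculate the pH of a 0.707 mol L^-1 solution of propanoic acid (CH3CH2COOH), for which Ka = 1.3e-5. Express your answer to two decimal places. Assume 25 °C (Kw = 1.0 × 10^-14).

CH3CH2COOH ⇌ CH3CH2COO- + H+
From the ICE table, Ka = [H+]²/(0.707 − [H+]) = 1.3 × 10^-5.
Neglecting [H+] in the denominator: [H+] = √(1.3 × 10^-5 × 0.707) = 3.03 × 10^-3 M
Check: 0.43% ionized — well under 5%, approximation valid.
pH = −log[H+] = −log(3.03 × 10^-3) = 2.52

pH = 2.52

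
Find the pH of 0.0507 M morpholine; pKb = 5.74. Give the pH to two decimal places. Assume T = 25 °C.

C4H8ONH + H2O ⇌ C4H8ONH2+ + OH-
Kb = 10^(−5.74) = 1.82 × 10^-6
Kb = x²/(0.0507 − x) = 1.82 × 10^-6
Assume x ≪ 0.0507: x ≈ √(1.82 × 10^-6 × 0.0507) = 3.04 × 10^-4 M
pOH = −log(3.04 × 10^-4) = 3.52; pH = 14.00 − 3.52 = 10.48

pH = 10.48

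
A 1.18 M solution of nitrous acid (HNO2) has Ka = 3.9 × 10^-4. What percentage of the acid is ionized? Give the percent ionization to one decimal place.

HNO2 ⇌ NO2- + H+; let x = [H+] at equilibrium.
x ≈ √(Ka·C₀) = √(3.9 × 10^-4 × 1.18) = 2.15 × 10^-2 M
% ionization = x/C₀ × 100% = 2.15 × 10^-2/1.18 × 100% = 1.8%

1.8%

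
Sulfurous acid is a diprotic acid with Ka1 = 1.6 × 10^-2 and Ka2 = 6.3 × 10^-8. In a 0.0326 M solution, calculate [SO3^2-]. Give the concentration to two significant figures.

6.3 × 10^-8 M

First ionization gives [H+] ≈ [HSO3-] = 1.62 × 10^-2 M.
Second step: Ka2 = [H+][SO3^2-]/[HSO3-] ≈ [SO3^2-] (since [H+] ≈ [HSO3-]).
So [SO3^2-] ≈ Ka2.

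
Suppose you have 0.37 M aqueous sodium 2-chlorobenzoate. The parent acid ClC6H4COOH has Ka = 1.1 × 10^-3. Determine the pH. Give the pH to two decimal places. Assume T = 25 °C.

ClC6H4COO- is the conjugate base of the weak acid ClC6H4COOH.
Kb = Kw/Ka = 1.0×10^-14 / 1.1 × 10^-3 = 9.09 × 10^-12
From the ICE table, Kb = x²/(0.37 − x) = 9.09 × 10^-12.
Since Kb ≪ C₀, x ≈ √(Kb·C₀) = 1.83 × 10^-6 M.
(x/C₀ = 0.0005% < 5%, so the approximation holds.)
pOH = −log(1.83 × 10^-6) = 5.74; pH = 14.00 − 5.74 = 8.26

pH = 8.26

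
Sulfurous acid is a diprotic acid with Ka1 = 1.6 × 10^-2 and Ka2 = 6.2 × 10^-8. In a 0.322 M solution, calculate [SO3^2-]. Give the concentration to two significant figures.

First ionization gives [H+] ≈ [HSO3-] = 6.42 × 10^-2 M.
Second step: Ka2 = [H+][SO3^2-]/[HSO3-] ≈ [SO3^2-] (since [H+] ≈ [HSO3-]).
So [SO3^2-] ≈ Ka2.

6.2 × 10^-8 M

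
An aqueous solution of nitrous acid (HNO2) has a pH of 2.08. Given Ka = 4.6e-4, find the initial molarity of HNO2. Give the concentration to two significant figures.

C₀ = 1.6 × 10^-1 M

[H+] = 10^(-2.08) = 8.32 × 10^-3 M = x
Ka = x²/(C₀ − x) ⇒ C₀ = x + x²/Ka
C₀ = 8.32 × 10^-3 + (8.32 × 10^-3)²/(4.6 × 10^-4) = 1.59 × 10^-1 M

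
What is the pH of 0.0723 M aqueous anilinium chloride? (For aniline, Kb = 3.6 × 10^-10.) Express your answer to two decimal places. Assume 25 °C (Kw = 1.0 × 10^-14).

pH = 2.85

C6H5NH3+ is the conjugate acid of the weak base C6H5NH2.
Ka = Kw/Kb = 1.0×10^-14 / 3.6 × 10^-10 = 2.78 × 10^-5
Let x = [H+] at equilibrium. Ka = x²/(0.0723 − x).
Neglecting x in the denominator: x = √(2.78 × 10^-5 × 0.0723) = 1.42 × 10^-3 M
pH = −log(1.42 × 10^-3) = 2.85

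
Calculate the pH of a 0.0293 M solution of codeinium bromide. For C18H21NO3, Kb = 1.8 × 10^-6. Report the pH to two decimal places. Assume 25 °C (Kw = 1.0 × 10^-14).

C18H22NO3+ is the conjugate acid of the weak base C18H21NO3.
Ka = Kw/Kb = 1.0×10^-14 / 1.8 × 10^-6 = 5.56 × 10^-9
From the ICE table, Ka = x²/(0.0293 − x) = 5.56 × 10^-9.
Assume x ≪ 0.0293: x ≈ √(5.56 × 10^-9 × 0.0293) = 1.28 × 10^-5 M
(x/C₀ = 0.044% < 5%, so the approximation holds.)
pH = −log(1.28 × 10^-5) = 4.89

pH = 4.89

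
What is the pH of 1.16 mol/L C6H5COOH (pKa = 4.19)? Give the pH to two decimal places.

pH = 2.06

C6H5COOH ⇌ C6H5COO- + H+
Ka = 10^(−4.19) = 6.46 × 10^-5
Let x = [H+] at equilibrium. Ka = x²/(1.16 − x).
Assume x ≪ 1.16: x ≈ √(6.46 × 10^-5 × 1.16) = 8.66 × 10^-3 M
Check: 0.75% ionized — well under 5%, approximation valid.
pH = −log(8.66 × 10^-3) = 2.06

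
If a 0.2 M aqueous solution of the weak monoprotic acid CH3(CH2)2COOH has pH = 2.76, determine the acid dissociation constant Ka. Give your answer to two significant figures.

Ka = 1.5 × 10^-5

[H+] = 10^(-2.76) = 1.74 × 10^-3 M
At equilibrium [HA] = 0.2 − 1.74 × 10^-3 = 1.98 × 10^-1 M
Ka = [H+][A-]/[HA] = (1.74 × 10^-3)² / 1.98 × 10^-1 = 1.5 × 10^-5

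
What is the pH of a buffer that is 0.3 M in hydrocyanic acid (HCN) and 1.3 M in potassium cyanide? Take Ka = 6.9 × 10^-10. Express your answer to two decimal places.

pH = 9.80

pKa = −log(6.9 × 10^-10) = 9.161
Using pH = pKa + log([base]/[acid]) with [base]/[acid] = 1.3/0.3:
pH = 9.161 + (+0.637) = 9.80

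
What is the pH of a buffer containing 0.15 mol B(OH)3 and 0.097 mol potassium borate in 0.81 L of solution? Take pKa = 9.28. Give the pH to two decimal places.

Henderson–Hasselbalch: pH = pKa + log([B(OH)4-]/[B(OH)3]) = 9.28 + log(0.097/0.15)
pH = 9.28 + (-0.189) = 9.09

pH = 9.09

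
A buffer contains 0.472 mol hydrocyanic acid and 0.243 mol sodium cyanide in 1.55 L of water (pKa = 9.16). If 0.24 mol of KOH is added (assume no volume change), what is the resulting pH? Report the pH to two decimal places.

pH = 9.48

After neutralization: n(HCN) = 0.232 mol, n(CN-) = 0.483 mol.
Henderson–Hasselbalch with mole ratio 0.483/0.232: pH = 9.16 + (+0.318)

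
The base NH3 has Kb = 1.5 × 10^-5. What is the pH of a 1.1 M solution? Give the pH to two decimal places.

pH = 11.61

NH3 + H2O ⇌ NH4+ + OH-
Let x = [OH-] at equilibrium. Kb = x²/(1.1 − x).
Neglecting x in the denominator: x = √(1.5 × 10^-5 × 1.1) = 4.06 × 10^-3 M
pOH = 2.39, so pH = 14.00 − pOH = 11.61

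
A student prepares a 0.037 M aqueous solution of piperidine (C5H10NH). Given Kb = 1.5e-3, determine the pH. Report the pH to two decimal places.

C5H10NH + H2O ⇌ C5H10NH2+ + OH-
Kb = [OH-]²/(0.037 − [OH-]) = 1.5 × 10^-3
Here C₀/Kb ≈ 24.7, so the small-[OH-] approximation fails. Use the quadratic:
[OH-] = (−Kb + √(Kb² + 4·Kb·C₀))/2 = 6.74 × 10^-3 M
pOH = 2.17, so pH = 14.00 − pOH = 11.83

pH = 11.83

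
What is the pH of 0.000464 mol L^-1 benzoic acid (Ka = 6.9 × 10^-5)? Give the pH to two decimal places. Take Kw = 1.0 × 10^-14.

C6H5COOH ⇌ C6H5COO- + H+
From the ICE table, Ka = [H+]²/(0.000464 − [H+]) = 6.9 × 10^-5.
[H+] is not negligible relative to C₀; solve [H+]² + 6.9e-05·[H+] − 3.2e-08 = 0.
[H+] = [−6.9e-05 + √(6.9e-05² + 1.28e-07)]/2 = 1.48 × 10^-4 M
pH = −log(1.48 × 10^-4) = 3.83

pH = 3.83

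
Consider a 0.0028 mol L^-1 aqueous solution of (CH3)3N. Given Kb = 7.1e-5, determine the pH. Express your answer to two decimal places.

pH = 10.61

(CH3)3N + H2O ⇌ (CH3)3NH+ + OH-
Kb = [OH-]²/(0.0028 − [OH-]) = 7.1 × 10^-5
The 5% rule fails; solving [OH-]² + Kb·[OH-] − Kb·C₀ = 0 exactly:
[OH-] = [−7.1e-05 + √(7.1e-05² + 7.95e-07)]/2 = 4.12 × 10^-4 M
pOH = −log(4.12 × 10^-4) = 3.39; pH = 14.00 − 3.39 = 10.61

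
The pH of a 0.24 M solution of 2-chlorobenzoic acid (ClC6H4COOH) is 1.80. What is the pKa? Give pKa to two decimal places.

[H+] = 10^(-1.80) = 1.58 × 10^-2 M
At equilibrium [HA] = 0.24 − 1.58 × 10^-2 = 2.24 × 10^-1 M
Ka = [H+][A-]/[HA] = (1.58 × 10^-2)² / 2.24 × 10^-1 = 1.11 × 10^-3
pKa = -log(1.11 × 10^-3) = 2.95

pKa = 2.95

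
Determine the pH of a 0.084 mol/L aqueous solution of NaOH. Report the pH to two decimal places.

NaOH is a strong base; [OH-] = 0.084 M.
pOH = -log(0.084) = 1.08
pH = 14.00 - 1.08 = 12.92

pH = 12.92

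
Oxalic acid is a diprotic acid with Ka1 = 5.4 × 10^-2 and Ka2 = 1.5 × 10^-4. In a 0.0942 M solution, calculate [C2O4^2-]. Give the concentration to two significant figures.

First ionization gives [H+] ≈ [HC2O4-] = 4.93 × 10^-2 M.
Second step: Ka2 = [H+][C2O4^2-]/[HC2O4-] ≈ [C2O4^2-] (since [H+] ≈ [HC2O4-]).
So [C2O4^2-] ≈ Ka2.

1.5 × 10^-4 M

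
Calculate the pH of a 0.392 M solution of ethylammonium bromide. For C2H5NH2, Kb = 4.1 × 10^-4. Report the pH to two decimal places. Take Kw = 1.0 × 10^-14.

pH = 5.51

C2H5NH3+ is the conjugate acid of the weak base C2H5NH2.
Ka = Kw/Kb = 1.0×10^-14 / 4.1 × 10^-4 = 2.44 × 10^-11
From the ICE table, Ka = [H+]²/(0.392 − [H+]) = 2.44 × 10^-11.
Since Ka ≪ C₀, [H+] ≈ √(Ka·C₀) = 3.09 × 10^-6 M.
pH = −log[H+] = −log(3.09 × 10^-6) = 5.51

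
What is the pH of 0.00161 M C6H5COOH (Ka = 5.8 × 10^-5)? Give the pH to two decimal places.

pH = 3.56

C6H5COOH ⇌ C6H5COO- + H+
From the ICE table, Ka = [H+]²/(0.00161 − [H+]) = 5.8 × 10^-5.
The 5% rule fails; solving [H+]² + Ka·[H+] − Ka·C₀ = 0 exactly:
[H+] = (−Ka + √(Ka² + 4·Ka·C₀))/2 = 2.78 × 10^-4 M
pH = −log[H+] = −log(2.78 × 10^-4) = 3.56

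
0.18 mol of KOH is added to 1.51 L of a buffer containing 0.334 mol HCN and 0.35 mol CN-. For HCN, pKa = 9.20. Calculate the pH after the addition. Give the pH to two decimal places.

After neutralization: n(HCN) = 0.154 mol, n(CN-) = 0.53 mol.
pH = pKa + log(n_CN-/n_HCN) = 9.20 + log(0.53/0.154) = 9.20 + (+0.537)

pH = 9.74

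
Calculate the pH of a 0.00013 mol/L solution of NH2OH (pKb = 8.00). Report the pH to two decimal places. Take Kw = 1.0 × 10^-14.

pH = 8.06

NH2OH + H2O ⇌ NH3OH+ + OH-
Kb = 10^(−8.00) = 1.00 × 10^-8
Kb = x²/(0.00013 − x) = 1.00 × 10^-8
Neglecting x in the denominator: x = √(1.00 × 10^-8 × 0.00013) = 1.14 × 10^-6 M
(x/C₀ = 0.88% < 5%, so the approximation holds.)
pOH = −log(1.14 × 10^-6) = 5.94; pH = 14.00 − 5.94 = 8.06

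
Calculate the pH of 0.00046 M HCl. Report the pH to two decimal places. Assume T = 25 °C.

HCl is a strong acid and dissociates completely, so [H+] = 0.00046 M.
pH = -log(0.00046) = 3.34

pH = 3.34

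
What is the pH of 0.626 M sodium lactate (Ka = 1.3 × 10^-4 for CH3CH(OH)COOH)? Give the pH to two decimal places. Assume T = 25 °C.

CH3CH(OH)COO- is the conjugate base of the weak acid CH3CH(OH)COOH.
Kb = Kw/Ka = 1.0×10^-14 / 1.3 × 10^-4 = 7.69 × 10^-11
Let x = [OH-] at equilibrium. Kb = x²/(0.626 − x).
Assume x ≪ 0.626: x ≈ √(7.69 × 10^-11 × 0.626) = 6.94 × 10^-6 M
Check: 0.0011% ionized — well under 5%, approximation valid.
pOH = −log(6.94 × 10^-6) = 5.16; pH = 14.00 − 5.16 = 8.84

pH = 8.84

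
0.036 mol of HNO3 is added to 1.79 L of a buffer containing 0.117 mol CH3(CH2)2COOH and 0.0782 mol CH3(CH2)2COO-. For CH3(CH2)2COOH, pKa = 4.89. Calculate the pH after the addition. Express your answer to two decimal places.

After neutralization: n(CH3(CH2)2COOH) = 0.153 mol, n(CH3(CH2)2COO-) = 0.0422 mol.
Henderson–Hasselbalch with mole ratio 0.0422/0.153: pH = 4.89 + (-0.559)

pH = 4.33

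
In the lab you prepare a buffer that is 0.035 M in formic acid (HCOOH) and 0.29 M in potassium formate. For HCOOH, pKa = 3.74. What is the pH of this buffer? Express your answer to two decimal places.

pH = 4.66

pH = pKa + log([A⁻]/[HA]) = 3.74 + log(0.29/0.035)
pH = 3.74 + (+0.918) = 4.66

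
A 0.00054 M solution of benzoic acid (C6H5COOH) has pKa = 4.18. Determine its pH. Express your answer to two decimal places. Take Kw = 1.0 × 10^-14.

pH = 3.80

C6H5COOH ⇌ C6H5COO- + H+
Ka = 10^(−4.18) = 6.61 × 10^-5
From the ICE table, Ka = x²/(0.00054 − x) = 6.61 × 10^-5.
The 5% rule fails; solving x² + Ka·x − Ka·C₀ = 0 exactly:
x = (−Ka + √(Ka² + 4·Ka·C₀))/2 = 1.59 × 10^-4 M
pH = −log(1.59 × 10^-4) = 3.80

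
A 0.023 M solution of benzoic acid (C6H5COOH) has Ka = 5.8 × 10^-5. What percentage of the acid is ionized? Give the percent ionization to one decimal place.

4.9%

C6H5COOH ⇌ C6H5COO- + H+; let x = [H+] at equilibrium.
Ka = x²/(C₀ − x); solving the quadratic gives x = 1.13 × 10^-3 M.
Fraction ionized = 1.13 × 10^-3 / 0.023 = 0.0491 → 4.9%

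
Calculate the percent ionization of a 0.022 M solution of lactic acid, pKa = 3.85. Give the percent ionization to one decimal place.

7.7%

CH3CH(OH)COOH ⇌ CH3CH(OH)COO- + H+; let x = [H+] at equilibrium.
Ka = 10^(−3.85) = 1.41 × 10^-4
Solve x² + 0.000141x − 3.1e-06 = 0 → x = 1.69 × 10^-3 M
Fraction ionized = 1.69 × 10^-3 / 0.022 = 0.0768 → 7.7%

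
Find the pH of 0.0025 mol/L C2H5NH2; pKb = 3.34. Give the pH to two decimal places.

pH = 10.94

C2H5NH2 + H2O ⇌ C2H5NH3+ + OH-
Kb = 10^(−3.34) = 4.57 × 10^-4
Kb = x²/(0.0025 − x) = 4.57 × 10^-4
Here C₀/Kb ≈ 5.47, so the small-x approximation fails. Use the quadratic:
x = [−0.000457 + √(0.000457² + 4.57e-06)]/2 = 8.65 × 10^-4 M
pOH = 3.06, so pH = 14.00 − pOH = 10.94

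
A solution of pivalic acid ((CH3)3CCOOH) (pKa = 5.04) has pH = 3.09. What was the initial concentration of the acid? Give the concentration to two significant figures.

C₀ = 7.3 × 10^-2 M

[H+] = 10^(-3.09) = 8.13 × 10^-4 M = x
Ka = 10^(−5.04) = 9.12 × 10^-6
Ka = x²/(C₀ − x) ⇒ C₀ = x + x²/Ka
C₀ = 8.13 × 10^-4 + (8.13 × 10^-4)²/(9.12 × 10^-6) = 7.33 × 10^-2 M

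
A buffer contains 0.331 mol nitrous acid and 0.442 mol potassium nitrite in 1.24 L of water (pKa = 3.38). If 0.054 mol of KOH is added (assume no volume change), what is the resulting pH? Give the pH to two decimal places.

pH = 3.63

After neutralization: n(HNO2) = 0.277 mol, n(NO2-) = 0.496 mol.
pH = pKa + log([A⁻]/[HA]) = 3.38 + log(0.496/0.277) = 3.38 +0.253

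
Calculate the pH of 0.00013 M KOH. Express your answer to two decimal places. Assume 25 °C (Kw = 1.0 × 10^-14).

pH = 10.11

KOH is a strong base; [OH-] = 0.00013 M.
pOH = -log(0.00013) = 3.89
pH = 14.00 - 3.89 = 10.11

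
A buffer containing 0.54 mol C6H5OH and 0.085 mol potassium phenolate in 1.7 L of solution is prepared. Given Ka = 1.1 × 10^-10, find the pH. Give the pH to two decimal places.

pKa = −log(1.1 × 10^-10) = 9.959
pH = pKa + log([A⁻]/[HA]) = 9.959 + log(0.085/0.54)
pH = 9.959 + (-0.803) = 9.16

pH = 9.16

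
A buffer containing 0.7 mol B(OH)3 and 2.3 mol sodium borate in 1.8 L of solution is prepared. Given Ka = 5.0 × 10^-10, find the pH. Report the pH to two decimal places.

pKa = −log(5.0 × 10^-10) = 9.301
pH = pKa + log([A⁻]/[HA]) = 9.301 + log(2.3/0.7)
pH = 9.301 + (+0.517) = 9.82

pH = 9.82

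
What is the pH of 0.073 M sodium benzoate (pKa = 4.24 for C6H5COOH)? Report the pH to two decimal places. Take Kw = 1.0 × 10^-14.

pH = 8.55

C6H5COO- is the conjugate base of the weak acid C6H5COOH.
Ka = 10^(−4.24) = 5.75 × 10^-5
Kb = Kw/Ka = 1.0×10^-14 / 5.75 × 10^-5 = 1.74 × 10^-10
Let x = [OH-] at equilibrium. Kb = x²/(0.073 − x).
Neglecting x in the denominator: x = √(1.74 × 10^-10 × 0.073) = 3.56 × 10^-6 M
Check: 0.0049% ionized — well under 5%, approximation valid.
pOH = 5.45, so pH = 14.00 − pOH = 8.55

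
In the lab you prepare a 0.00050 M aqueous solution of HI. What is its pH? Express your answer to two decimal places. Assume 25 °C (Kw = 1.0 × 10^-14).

pH = 3.30

HI is a strong acid and dissociates completely, so [H+] = 0.00050 M.
pH = -log(0.0005) = 3.30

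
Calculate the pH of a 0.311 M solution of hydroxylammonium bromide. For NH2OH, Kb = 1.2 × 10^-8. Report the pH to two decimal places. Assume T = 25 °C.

pH = 3.29

NH3OH+ is the conjugate acid of the weak base NH2OH.
Ka = Kw/Kb = 1.0×10^-14 / 1.2 × 10^-8 = 8.33 × 10^-7
From the ICE table, Ka = x²/(0.311 − x) = 8.33 × 10^-7.
Since Ka ≪ C₀, x ≈ √(Ka·C₀) = 5.09 × 10^-4 M.
Check: 0.16% ionized — well under 5%, approximation valid.
pH = −log(5.09 × 10^-4) = 3.29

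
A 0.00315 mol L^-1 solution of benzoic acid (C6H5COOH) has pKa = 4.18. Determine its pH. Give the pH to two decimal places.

C6H5COOH ⇌ C6H5COO- + H+
Ka = 10^(−4.18) = 6.61 × 10^-5
Ka = x²/(0.00315 − x) = 6.61 × 10^-5
x is not negligible relative to C₀; solve x² + 6.61e-05·x − 2.08e-07 = 0.
x = [−6.61e-05 + √(6.61e-05² + 8.33e-07)]/2 = 4.24 × 10^-4 M
pH = −log[H+] = −log(4.24 × 10^-4) = 3.37

pH = 3.37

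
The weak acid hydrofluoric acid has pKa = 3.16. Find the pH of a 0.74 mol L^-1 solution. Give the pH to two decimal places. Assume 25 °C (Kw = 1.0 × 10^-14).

HF ⇌ F- + H+
Ka = 10^(−3.16) = 6.92 × 10^-4
Ka = x²/(0.74 − x) = 6.92 × 10^-4
Neglecting x in the denominator: x = √(6.92 × 10^-4 × 0.74) = 2.26 × 10^-2 M
pH = −log(2.26 × 10^-2) = 1.65

pH = 1.65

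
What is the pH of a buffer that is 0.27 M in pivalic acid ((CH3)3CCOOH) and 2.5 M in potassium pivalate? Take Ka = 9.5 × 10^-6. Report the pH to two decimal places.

pH = 5.99

pKa = −log(9.5 × 10^-6) = 5.022
Henderson–Hasselbalch: pH = pKa + log([(CH3)3CCOO-]/[(CH3)3CCOOH]) = 5.022 + log(2.5/0.27)
pH = 5.022 + (+0.967) = 5.99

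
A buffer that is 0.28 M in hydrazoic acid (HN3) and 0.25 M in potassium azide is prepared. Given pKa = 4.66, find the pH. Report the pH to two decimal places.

Henderson–Hasselbalch: pH = pKa + log([N3-]/[HN3]) = 4.66 + log(0.25/0.28)
pH = 4.66 + (-0.049) = 4.61

pH = 4.61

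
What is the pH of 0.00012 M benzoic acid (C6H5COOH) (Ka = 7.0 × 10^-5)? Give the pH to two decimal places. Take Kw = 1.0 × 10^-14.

pH = 4.20

C6H5COOH ⇌ C6H5COO- + H+
From the ICE table, Ka = x²/(0.00012 − x) = 7.0 × 10^-5.
The 5% rule fails; solving x² + Ka·x − Ka·C₀ = 0 exactly:
x = (−Ka + √(Ka² + 4·Ka·C₀))/2 = 6.31 × 10^-5 M
pH = −log[H+] = −log(6.31 × 10^-5) = 4.20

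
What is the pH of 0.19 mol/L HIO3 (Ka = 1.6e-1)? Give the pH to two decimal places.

HIO3 ⇌ IO3- + H+
From the ICE table, Ka = [H+]²/(0.19 − [H+]) = 1.6 × 10^-1.
Here C₀/Ka ≈ 1.19, so the small-[H+] approximation fails. Use the quadratic:
[H+] = [−0.16 + √(0.16² + 0.122)]/2 = 1.12 × 10^-1 M
pH = −log[H+] = −log(1.12 × 10^-1) = 0.95

pH = 0.95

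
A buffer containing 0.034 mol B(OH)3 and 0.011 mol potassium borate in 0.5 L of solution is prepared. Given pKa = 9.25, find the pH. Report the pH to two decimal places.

Using pH = pKa + log([base]/[acid]) with [base]/[acid] = 0.011/0.034:
pH = 9.25 + (-0.490) = 8.76

pH = 8.76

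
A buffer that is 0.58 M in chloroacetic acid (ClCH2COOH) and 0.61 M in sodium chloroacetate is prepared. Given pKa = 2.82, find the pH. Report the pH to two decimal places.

Using pH = pKa + log([base]/[acid]) with [base]/[acid] = 0.61/0.58:
pH = 2.82 + (+0.022) = 2.84

pH = 2.84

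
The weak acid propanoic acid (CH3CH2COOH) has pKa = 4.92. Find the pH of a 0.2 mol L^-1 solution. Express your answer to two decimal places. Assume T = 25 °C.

CH3CH2COOH ⇌ CH3CH2COO- + H+
Ka = 10^(−4.92) = 1.20 × 10^-5
From the ICE table, Ka = x²/(0.2 − x) = 1.20 × 10^-5.
Assume x ≪ 0.2: x ≈ √(1.20 × 10^-5 × 0.2) = 1.55 × 10^-3 M
(x/C₀ = 0.77% < 5%, so the approximation holds.)
pH = −log[H+] = −log(1.55 × 10^-3) = 2.81

pH = 2.81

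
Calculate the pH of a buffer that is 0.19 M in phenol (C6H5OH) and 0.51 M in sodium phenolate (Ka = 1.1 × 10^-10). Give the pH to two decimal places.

pKa = −log(1.1 × 10^-10) = 9.959
Using pH = pKa + log([base]/[acid]) with [base]/[acid] = 0.51/0.19:
pH = 9.959 + (+0.429) = 10.39

pH = 10.39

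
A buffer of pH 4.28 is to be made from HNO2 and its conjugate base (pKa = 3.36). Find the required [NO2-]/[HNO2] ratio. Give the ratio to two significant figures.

pH = pKa + log(r) ⇒ log(r) = 4.28 − 3.36 = +0.92
r = [NO2-]/[HNO2] = 10^(+0.92) = 8.32

ratio = 8.3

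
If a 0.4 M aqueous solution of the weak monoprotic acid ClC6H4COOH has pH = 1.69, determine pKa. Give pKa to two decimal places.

[H+] = 10^(-1.69) = 2.04 × 10^-2 M
At equilibrium [HA] = 0.4 − 2.04 × 10^-2 = 3.80 × 10^-1 M
Ka = [H+][A-]/[HA] = (2.04 × 10^-2)² / 3.80 × 10^-1 = 1.10 × 10^-3
pKa = -log(1.10 × 10^-3) = 2.96

pKa = 2.96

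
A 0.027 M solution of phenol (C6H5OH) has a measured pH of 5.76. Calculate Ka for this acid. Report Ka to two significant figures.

[H+] = 10^(-5.76) = 1.74 × 10^-6 M
At equilibrium [HA] = 0.027 − 1.74 × 10^-6 = 2.70 × 10^-2 M
Ka = [H+][A-]/[HA] = (1.74 × 10^-6)² / 2.70 × 10^-2 = 1.1 × 10^-10

Ka = 1.1 × 10^-10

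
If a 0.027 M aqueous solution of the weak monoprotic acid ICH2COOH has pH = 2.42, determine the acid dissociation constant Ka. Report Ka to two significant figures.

Ka = 6.2 × 10^-4

[H+] = 10^(-2.42) = 3.80 × 10^-3 M
At equilibrium [HA] = 0.027 − 3.80 × 10^-3 = 2.32 × 10^-2 M
Ka = [H+][A-]/[HA] = (3.80 × 10^-3)² / 2.32 × 10^-2 = 6.2 × 10^-4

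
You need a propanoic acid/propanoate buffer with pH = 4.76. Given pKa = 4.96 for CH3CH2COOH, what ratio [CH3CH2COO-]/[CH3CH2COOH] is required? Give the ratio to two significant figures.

ratio = 0.63

pH = pKa + log(r) ⇒ log(r) = 4.76 − 4.96 = -0.20
r = [CH3CH2COO-]/[CH3CH2COOH] = 10^(-0.20) = 0.631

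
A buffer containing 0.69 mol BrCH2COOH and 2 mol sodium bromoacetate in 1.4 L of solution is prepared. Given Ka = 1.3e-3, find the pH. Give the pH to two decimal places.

pKa = −log(1.3 × 10^-3) = 2.886
pH = pKa + log([A⁻]/[HA]) = 2.886 + log(2/0.69)
pH = 2.886 + (+0.462) = 3.35

pH = 3.35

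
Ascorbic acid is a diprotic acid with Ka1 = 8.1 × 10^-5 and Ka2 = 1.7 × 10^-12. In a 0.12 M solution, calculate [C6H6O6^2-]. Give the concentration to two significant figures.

1.7 × 10^-12 M

First ionization gives [H+] ≈ [HC6H6O6-] = 3.12 × 10^-3 M.
Second step: Ka2 = [H+][C6H6O6^2-]/[HC6H6O6-] ≈ [C6H6O6^2-] (since [H+] ≈ [HC6H6O6-]).
So [C6H6O6^2-] ≈ Ka2.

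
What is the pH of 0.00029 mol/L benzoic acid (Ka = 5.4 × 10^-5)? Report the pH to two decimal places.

C6H5COOH ⇌ C6H5COO- + H+
Ka = [H+]²/(0.00029 − [H+]) = 5.4 × 10^-5
[H+] is not negligible relative to C₀; solve [H+]² + 5.4e-05·[H+] − 1.57e-08 = 0.
[H+] = (−Ka + √(Ka² + 4·Ka·C₀))/2 = 1.01 × 10^-4 M
pH = −log[H+] = −log(1.01 × 10^-4) = 4.00

pH = 4.00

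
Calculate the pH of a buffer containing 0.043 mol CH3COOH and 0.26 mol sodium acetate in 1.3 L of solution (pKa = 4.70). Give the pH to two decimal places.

pH = 5.48

pH = pKa + log([A⁻]/[HA]) = 4.70 + log(0.26/0.043)
pH = 4.70 + (+0.782) = 5.48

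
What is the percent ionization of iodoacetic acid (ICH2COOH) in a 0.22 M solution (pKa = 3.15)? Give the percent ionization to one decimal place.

ICH2COOH ⇌ ICH2COO- + H+; let x = [H+] at equilibrium.
Ka = 10^(−3.15) = 7.08 × 10^-4
Solve x² + 0.000708x − 0.000156 = 0 → x = 1.21 × 10^-2 M
Fraction ionized = 1.21 × 10^-2 / 0.22 = 0.0550 → 5.5%

5.5%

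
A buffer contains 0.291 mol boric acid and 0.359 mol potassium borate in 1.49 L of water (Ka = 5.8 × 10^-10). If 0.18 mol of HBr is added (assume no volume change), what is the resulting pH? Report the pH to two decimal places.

After neutralization: n(B(OH)3) = 0.471 mol, n(B(OH)4-) = 0.179 mol.
pKa = −log(5.8 × 10^-10) = 9.237
Henderson–Hasselbalch with mole ratio 0.179/0.471: pH = 9.237 + (-0.420)

pH = 8.82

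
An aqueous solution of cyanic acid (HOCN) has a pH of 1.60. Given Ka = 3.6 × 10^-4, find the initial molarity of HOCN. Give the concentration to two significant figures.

C₀ = 1.8 M

[H+] = 10^(-1.60) = 2.51 × 10^-2 M = x
Ka = x²/(C₀ − x) ⇒ C₀ = x + x²/Ka
C₀ = 2.51 × 10^-2 + (2.51 × 10^-2)²/(3.6 × 10^-4) = 1.78 M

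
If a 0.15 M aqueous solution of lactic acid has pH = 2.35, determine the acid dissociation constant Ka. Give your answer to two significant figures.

Ka = 1.4 × 10^-4

[H+] = 10^(-2.35) = 4.47 × 10^-3 M
At equilibrium [HA] = 0.15 − 4.47 × 10^-3 = 1.46 × 10^-1 M
Ka = [H+][A-]/[HA] = (4.47 × 10^-3)² / 1.46 × 10^-1 = 1.4 × 10^-4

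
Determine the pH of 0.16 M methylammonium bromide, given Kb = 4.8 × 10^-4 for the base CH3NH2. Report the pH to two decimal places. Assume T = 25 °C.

CH3NH3+ is the conjugate acid of the weak base CH3NH2.
Ka = Kw/Kb = 1.0×10^-14 / 4.8 × 10^-4 = 2.08 × 10^-11
Ka = [H+]²/(0.16 − [H+]) = 2.08 × 10^-11
Neglecting [H+] in the denominator: [H+] = √(2.08 × 10^-11 × 0.16) = 1.82 × 10^-6 M
pH = −log[H+] = −log(1.82 × 10^-6) = 5.74

pH = 5.74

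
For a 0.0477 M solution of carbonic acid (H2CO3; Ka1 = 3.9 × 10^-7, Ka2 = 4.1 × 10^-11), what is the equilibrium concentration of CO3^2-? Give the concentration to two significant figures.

4.1 × 10^-11 M

First ionization gives [H+] ≈ [HCO3-] = 1.36 × 10^-4 M.
Second step: Ka2 = [H+][CO3^2-]/[HCO3-] ≈ [CO3^2-] (since [H+] ≈ [HCO3-]).
So [CO3^2-] ≈ Ka2.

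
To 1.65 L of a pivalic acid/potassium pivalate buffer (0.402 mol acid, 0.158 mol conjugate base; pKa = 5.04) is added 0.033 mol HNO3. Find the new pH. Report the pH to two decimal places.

Added H+ converts (CH3)3CCOO- to (CH3)3CCOOH: (CH3)3CCOOH → 0.435 mol, (CH3)3CCOO- → 0.125 mol.
Henderson–Hasselbalch with mole ratio 0.125/0.435: pH = 5.04 + (-0.542)

pH = 4.50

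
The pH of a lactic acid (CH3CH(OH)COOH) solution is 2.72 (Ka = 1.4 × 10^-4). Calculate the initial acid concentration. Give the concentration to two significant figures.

C₀ = 2.8 × 10^-2 M

[H+] = 10^(-2.72) = 1.91 × 10^-3 M = x
Ka = x²/(C₀ − x) ⇒ C₀ = x + x²/Ka
C₀ = 1.91 × 10^-3 + (1.91 × 10^-3)²/(1.4 × 10^-4) = 2.80 × 10^-2 M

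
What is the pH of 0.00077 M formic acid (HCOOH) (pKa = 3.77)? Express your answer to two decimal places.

HCOOH ⇌ HCOO- + H+
Ka = 10^(−3.77) = 1.70 × 10^-4
From the ICE table, Ka = [H+]²/(0.00077 − [H+]) = 1.70 × 10^-4.
[H+] is not negligible relative to C₀; solve [H+]² + 0.00017·[H+] − 1.31e-07 = 0.
[H+] = [−0.00017 + √(0.00017² + 5.24e-07)]/2 = 2.87 × 10^-4 M
pH = −log(2.87 × 10^-4) = 3.54

pH = 3.54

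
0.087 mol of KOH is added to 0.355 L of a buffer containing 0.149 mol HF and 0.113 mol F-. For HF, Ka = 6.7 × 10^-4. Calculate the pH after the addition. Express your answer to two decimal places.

After neutralization: n(HF) = 0.062 mol, n(F-) = 0.2 mol.
pKa = −log(6.7 × 10^-4) = 3.174
pH = pKa + log([A⁻]/[HA]) = 3.174 + log(0.2/0.062) = 3.174 +0.509

pH = 3.68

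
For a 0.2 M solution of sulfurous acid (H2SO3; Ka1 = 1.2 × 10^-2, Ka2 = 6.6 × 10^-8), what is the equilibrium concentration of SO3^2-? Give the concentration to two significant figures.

First ionization gives [H+] ≈ [HSO3-] = 4.34 × 10^-2 M.
Second step: Ka2 = [H+][SO3^2-]/[HSO3-] ≈ [SO3^2-] (since [H+] ≈ [HSO3-]).
So [SO3^2-] ≈ Ka2.

6.6 × 10^-8 M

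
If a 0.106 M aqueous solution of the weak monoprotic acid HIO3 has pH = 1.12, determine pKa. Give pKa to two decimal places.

pKa = 0.72

[H+] = 10^(-1.12) = 7.59 × 10^-2 M
At equilibrium [HA] = 0.106 − 7.59 × 10^-2 = 3.01 × 10^-2 M
Ka = [H+][A-]/[HA] = (7.59 × 10^-2)² / 3.01 × 10^-2 = 1.91 × 10^-1
pKa = -log(1.91 × 10^-1) = 0.72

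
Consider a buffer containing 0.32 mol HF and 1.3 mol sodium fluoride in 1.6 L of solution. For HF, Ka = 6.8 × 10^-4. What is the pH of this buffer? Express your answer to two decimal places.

pKa = −log(6.8 × 10^-4) = 3.167
Using pH = pKa + log([base]/[acid]) with [base]/[acid] = 1.3/0.32:
pH = 3.167 + (+0.609) = 3.78

pH = 3.78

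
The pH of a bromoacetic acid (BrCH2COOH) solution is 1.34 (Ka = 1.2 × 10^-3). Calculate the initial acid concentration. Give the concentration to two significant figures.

[H+] = 10^(-1.34) = 4.57 × 10^-2 M = x
Ka = x²/(C₀ − x) ⇒ C₀ = x + x²/Ka
C₀ = 4.57 × 10^-2 + (4.57 × 10^-2)²/(1.2 × 10^-3) = 1.79 M

C₀ = 1.8 M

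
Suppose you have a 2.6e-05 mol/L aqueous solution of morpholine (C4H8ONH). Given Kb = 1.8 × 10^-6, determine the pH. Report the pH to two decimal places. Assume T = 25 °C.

C4H8ONH + H2O ⇌ C4H8ONH2+ + OH-
Kb = [OH-]²/(2.6e-05 − [OH-]) = 1.8 × 10^-6
[OH-] is not negligible relative to C₀; solve [OH-]² + 1.8e-06·[OH-] − 4.68e-11 = 0.
[OH-] = [−1.8e-06 + √(1.8e-06² + 1.87e-10)]/2 = 6.00 × 10^-6 M
pOH = 5.22, so pH = 14.00 − pOH = 8.78

pH = 8.78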